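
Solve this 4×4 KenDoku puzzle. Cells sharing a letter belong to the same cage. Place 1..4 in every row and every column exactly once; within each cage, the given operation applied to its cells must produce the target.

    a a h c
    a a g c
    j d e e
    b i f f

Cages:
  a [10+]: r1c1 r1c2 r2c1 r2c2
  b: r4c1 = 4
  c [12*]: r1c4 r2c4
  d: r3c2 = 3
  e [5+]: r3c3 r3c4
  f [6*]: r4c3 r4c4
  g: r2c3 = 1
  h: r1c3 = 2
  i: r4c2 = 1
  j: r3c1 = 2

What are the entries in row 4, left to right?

4 1 3 2

Cage h is a single given cell; hence r1c3 = 2.
Cage g is given, which forces r2c3 = 1.
J is a freebie, which forces r3c1 = 2.
Cage d is given, so r3c2 = 3.
Row 3 now contains 3, leaving r3c3 = 4.
Row 3 already has 4; hence r3c4 = 1.
B is a freebie, which forces r4c1 = 4.
Cage i is a single given cell, which forces r4c2 = 1.
2 is placed in column 3, so r4c3 = 3.
Row 4 now contains 3, leaving r4c4 = 2.
The 4 cells of cage a must have sum 10; hence r1c1 = 1.
1 is placed in column 2; hence r1c2 = 4.
Row 1 now contains 4; hence r1c4 = 3.
4 is placed in column 1, so r2c1 = 3.
The 4 cells of cage a must have sum 10; hence r2c2 = 2.
3 is placed in column 4; hence r2c4 = 4.
The full grid is 1 4 2 3 / 3 2 1 4 / 2 3 4 1 / 4 1 3 2.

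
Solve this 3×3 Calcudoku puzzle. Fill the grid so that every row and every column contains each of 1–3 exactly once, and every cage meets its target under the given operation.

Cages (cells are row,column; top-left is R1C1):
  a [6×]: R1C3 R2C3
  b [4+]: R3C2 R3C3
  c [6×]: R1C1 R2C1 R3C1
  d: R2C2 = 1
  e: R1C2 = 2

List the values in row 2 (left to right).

3 1 2

Cage e is given, which forces R1C2 = 2.
Row 1 already has 2, so R1C3 = 3.
Cage d is a single given cell, which forces R2C2 = 1.
Column 3 now contains 3, which forces R2C3 = 2.
Column 2 already has 1; hence R3C2 = 3.
Column 3 now contains 3, so R3C3 = 1.
3 is placed in row 1, which forces R1C1 = 1.
Row 2 already has 2, leaving R2C1 = 3.
Row 3 already has 1, which forces R3C1 = 2.
Completed grid: 1 2 3 / 3 1 2 / 2 3 1.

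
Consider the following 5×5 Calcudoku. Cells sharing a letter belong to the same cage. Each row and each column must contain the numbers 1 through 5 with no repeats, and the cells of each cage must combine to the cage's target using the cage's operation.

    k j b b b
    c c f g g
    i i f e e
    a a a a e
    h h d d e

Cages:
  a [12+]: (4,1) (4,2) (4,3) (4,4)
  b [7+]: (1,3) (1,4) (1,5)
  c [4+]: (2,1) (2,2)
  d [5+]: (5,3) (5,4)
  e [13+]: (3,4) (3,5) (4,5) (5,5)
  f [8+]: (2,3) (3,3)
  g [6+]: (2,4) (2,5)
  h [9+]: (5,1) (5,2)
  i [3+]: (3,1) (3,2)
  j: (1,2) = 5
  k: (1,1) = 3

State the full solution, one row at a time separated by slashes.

3 5 4 1 2 / 1 3 5 2 4 / 2 1 3 4 5 / 4 2 1 5 3 / 5 4 2 3 1

K is a freebie, which forces (1,1) = 3.
J is a freebie; hence (1,2) = 5.
Column 1 already has 3, which forces (2,1) = 1.
1 is placed in row 2, leaving (2,2) = 3.
3 is placed in row 2, which forces (2,3) = 5.
Column 1 now contains 1, leaving (3,1) = 2.
2 is placed in row 3, so (3,2) = 1.
5 is placed in column 3, which forces (3,3) = 3.
Column 2 already has 5, which forces (5,2) = 4.
Column 2 now contains 4; hence (4,2) = 2.
Row 5 already has 4; hence (5,1) = 5.
The two cells of cage d must have sum 5, which forces (5,3) = 2.
The two cells of cage d must have sum 5, so (5,4) = 3.
Row 5 already has 3, leaving (5,5) = 1.
Column 1 now contains 5, leaving (4,1) = 4.
Cage a needs sum 12, leaving (4,3) = 1.
Cage a has sum 12, which forces (4,4) = 5.
Column 5 now contains 1, leaving (4,5) = 3.
1 is placed in column 3, leaving (1,3) = 4.
Cage b needs sum 7, which forces (1,4) = 1.
Cage b has sum 7, which forces (1,5) = 2.
2 is placed in column 5, leaving (2,5) = 4.
Column 4 now contains 5, leaving (3,4) = 4.
Cage e has sum 13; hence (3,5) = 5.
Row 2 already has 4, so (2,4) = 2.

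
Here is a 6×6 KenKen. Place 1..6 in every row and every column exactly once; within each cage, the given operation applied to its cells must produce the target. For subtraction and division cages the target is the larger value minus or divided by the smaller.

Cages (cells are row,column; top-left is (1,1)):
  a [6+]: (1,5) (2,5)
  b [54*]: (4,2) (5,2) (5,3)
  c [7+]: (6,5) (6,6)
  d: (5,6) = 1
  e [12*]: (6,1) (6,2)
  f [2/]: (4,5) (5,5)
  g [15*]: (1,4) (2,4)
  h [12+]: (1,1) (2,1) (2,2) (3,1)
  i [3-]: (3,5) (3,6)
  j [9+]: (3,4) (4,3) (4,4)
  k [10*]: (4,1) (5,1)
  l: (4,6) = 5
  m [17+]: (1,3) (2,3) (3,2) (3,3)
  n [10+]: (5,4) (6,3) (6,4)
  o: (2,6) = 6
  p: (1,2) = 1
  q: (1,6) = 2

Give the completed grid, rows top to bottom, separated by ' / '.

Cage p is a single given cell, so (1,2) = 1.
Cage q is a single given cell; hence (1,6) = 2.
O is a freebie, which forces (2,6) = 6.
Cage b needs product 54; hence (4,2) = 3.
Cage l is a single given cell, leaving (4,6) = 5.
Cage b needs product 54, which forces (5,2) = 6.
The 3 cells of cage b must have product 54, which forces (5,3) = 3.
Cage d is a single given cell, leaving (5,6) = 1.
5 is placed in row 4; hence (4,1) = 2.
Cage k's pair has product 10, leaving (5,1) = 5.
Cage f's pair has quotient 2, leaving (5,5) = 2.
Cage a needs two cells with sum 6, leaving (1,5) = 5.
2 is placed in column 5, leaving (2,5) = 1.
Column 5 already has 1, so (3,5) = 6.
Column 5 already has 1, so (4,5) = 4.
2 is placed in row 5, so (5,4) = 4.
Column 5 now contains 4, so (6,5) = 3.
Row 6 already has 3, which forces (6,6) = 4.
Cage m needs sum 17, which forces (1,3) = 6.
5 is placed in row 1, which forces (1,4) = 3.
1 is placed in row 2; hence (2,1) = 3.
Cage g's pair has product 15, so (2,4) = 5.
The 4 cells of cage h must have sum 12; hence (3,1) = 1.
Column 4 already has 4, leaving (3,4) = 2.
4 is placed in column 6; hence (3,6) = 3.
6 is placed in column 3, so (4,3) = 1.
1 is placed in row 4; hence (4,4) = 6.
Row 6 already has 3, leaving (6,1) = 6.
Row 6 now contains 4, which forces (6,2) = 2.
1 is placed in column 3; hence (6,3) = 5.
Column 4 now contains 5, so (6,4) = 1.
Row 1 already has 6, so (1,1) = 4.
Column 2 now contains 2; hence (2,2) = 4.
Cage m has sum 17, leaving (2,3) = 2.
Cage m has sum 17, leaving (3,2) = 5.
Column 3 already has 5, which forces (3,3) = 4.

4 1 6 3 5 2 / 3 4 2 5 1 6 / 1 5 4 2 6 3 / 2 3 1 6 4 5 / 5 6 3 4 2 1 / 6 2 5 1 3 4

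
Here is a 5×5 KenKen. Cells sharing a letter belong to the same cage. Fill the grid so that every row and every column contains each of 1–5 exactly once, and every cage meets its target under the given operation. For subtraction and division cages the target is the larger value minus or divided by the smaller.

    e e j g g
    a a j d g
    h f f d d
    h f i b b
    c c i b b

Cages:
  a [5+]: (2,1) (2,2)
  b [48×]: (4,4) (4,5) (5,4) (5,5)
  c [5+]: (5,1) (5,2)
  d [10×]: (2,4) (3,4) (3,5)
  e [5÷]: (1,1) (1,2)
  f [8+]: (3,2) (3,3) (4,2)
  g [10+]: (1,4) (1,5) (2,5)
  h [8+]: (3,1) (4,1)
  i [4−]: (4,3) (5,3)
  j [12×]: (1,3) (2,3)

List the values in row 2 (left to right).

4 1 3 2 5

In row 5, 5 can only go at (5,3), so (5,3) = 5.
5 is placed in column 3, which forces (4,3) = 1.
Column 3 needs a 2, and only (3,3) is open for it.
Cage d has product 10, leaving (2,4) = 2.
The only place for 2 in row 1 is (1,5).
The only place for 5 in row 2 is (2,5).
Cage g has sum 10; hence (1,4) = 3.
The 3 cells of cage d must have product 10, so (3,4) = 5.
Column 5 already has 5, so (3,5) = 1.
3 is placed in column 4; hence (4,4) = 4.
Row 4 now contains 4; hence (4,5) = 3.
Column 4 now contains 4; hence (5,4) = 1.
Column 5 already has 1; hence (5,5) = 4.
Row 1 already has 3, which forces (1,3) = 4.
Cage j's pair has product 12, which forces (2,3) = 3.
Row 3 already has 5; hence (3,1) = 3.
1 is placed in row 3, so (3,2) = 4.
Row 4 already has 3, so (4,1) = 5.
Cage f needs sum 8, which forces (4,2) = 2.
3 is placed in column 1, leaving (5,1) = 2.
Column 2 now contains 2; hence (5,2) = 3.
Column 1 now contains 5, so (1,1) = 1.
Cage e's pair has quotient 5, leaving (1,2) = 5.
The two cells of cage a must have sum 5, so (2,1) = 4.
Column 2 already has 4, so (2,2) = 1.
Filled in: 1 5 4 3 2 / 4 1 3 2 5 / 3 4 2 5 1 / 5 2 1 4 3 / 2 3 5 1 4.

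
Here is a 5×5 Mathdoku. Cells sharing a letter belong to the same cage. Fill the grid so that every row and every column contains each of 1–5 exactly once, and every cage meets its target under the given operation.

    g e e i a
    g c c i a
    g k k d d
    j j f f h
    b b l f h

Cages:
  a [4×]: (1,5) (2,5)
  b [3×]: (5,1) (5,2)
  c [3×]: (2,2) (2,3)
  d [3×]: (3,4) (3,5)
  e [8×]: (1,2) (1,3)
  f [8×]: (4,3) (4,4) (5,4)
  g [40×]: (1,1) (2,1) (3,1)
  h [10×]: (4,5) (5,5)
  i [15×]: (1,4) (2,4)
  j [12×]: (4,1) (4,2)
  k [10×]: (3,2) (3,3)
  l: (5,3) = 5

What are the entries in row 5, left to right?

1 3 5 4 2

L is a freebie, which forces (5,3) = 5.
Row 5 now contains 5, so (5,5) = 2.
Cage k's pair has product 10, which forces (3,2) = 5.
5 is placed in column 3; hence (3,3) = 2.
Column 5 now contains 2, so (4,5) = 5.
The two cells of cage e must have product 8, which forces (1,2) = 2.
2 is placed in column 3, which forces (1,3) = 4.
Row 1 now contains 4; hence (1,5) = 1.
Column 5 already has 1, so (2,5) = 4.
Row 3 already has 2; hence (3,1) = 4.
Column 5 already has 1, which forces (3,5) = 3.
Column 1 now contains 4, which forces (4,1) = 3.
3 is placed in row 4, so (4,2) = 4.
4 is placed in column 3; hence (4,3) = 1.
Cage f needs product 8, so (4,4) = 2.
Column 1 now contains 3, so (5,1) = 1.
Row 5 now contains 1; hence (5,2) = 3.
Row 5 now contains 1; hence (5,4) = 4.
Row 1 now contains 2, leaving (1,1) = 5.
5 is placed in row 1, so (1,4) = 3.
Cage g needs product 40, so (2,1) = 2.
3 is placed in column 2, so (2,2) = 1.
Column 3 now contains 1; hence (2,3) = 3.
3 is placed in column 4, leaving (2,4) = 5.
3 is placed in row 3, so (3,4) = 1.
Filled in: 5 2 4 3 1 / 2 1 3 5 4 / 4 5 2 1 3 / 3 4 1 2 5 / 1 3 5 4 2.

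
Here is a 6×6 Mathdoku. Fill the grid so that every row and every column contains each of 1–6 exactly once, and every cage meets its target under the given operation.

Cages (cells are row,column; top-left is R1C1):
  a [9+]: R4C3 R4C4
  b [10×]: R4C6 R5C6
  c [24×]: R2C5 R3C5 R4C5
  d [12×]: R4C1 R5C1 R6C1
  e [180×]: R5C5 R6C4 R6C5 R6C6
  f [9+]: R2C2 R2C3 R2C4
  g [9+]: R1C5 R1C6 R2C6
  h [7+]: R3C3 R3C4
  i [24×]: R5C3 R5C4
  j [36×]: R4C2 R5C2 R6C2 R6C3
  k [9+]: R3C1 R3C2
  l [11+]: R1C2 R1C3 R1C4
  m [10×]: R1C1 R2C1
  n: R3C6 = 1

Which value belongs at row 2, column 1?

Cage n is given, leaving R3C6 = 1.
Cage g has sum 9, leaving R1C5 = 2.
Row 1 now contains 2, leaving R1C1 = 5.
The two cells of cage m must have product 10, so R2C1 = 2.
The only place for 3 in row 1 is R1C6.
Column 6 already has 3, leaving R2C6 = 4.
Column 6 now contains 4, so R6C6 = 6.
Cage e needs product 180, which forces R6C4 = 2.
Row 2 needs a 6, and only R2C5 is open for it.
6 is placed in column 5, which forces R3C5 = 4.
Cage c has product 24, leaving R4C5 = 1.
Cage h needs two cells with sum 7, leaving R3C3 = 2.
Cage h needs two cells with sum 7; hence R3C4 = 5.
In row 4, 2 can only go at R4C6, so R4C6 = 2.
Column 6 already has 2, which forces R5C6 = 5.
5 is placed in row 5; hence R5C5 = 3.
Cage e has product 180, leaving R6C5 = 5.
Row 5 already has 3, so R5C1 = 1.
Row 5 already has 1, leaving R5C2 = 2.
Cage j needs product 36, leaving R4C2 = 6.
Cage k needs two cells with sum 9, leaving R3C1 = 6.
Column 2 now contains 6, which forces R3C2 = 3.
Cage a needs two cells with sum 9, so R4C3 = 5.
Cage a's pair has sum 9; hence R4C4 = 4.
4 is placed in column 4, so R5C4 = 6.
Column 2 already has 3, which forces R6C2 = 1.
Row 6 already has 1, which forces R6C3 = 3.
1 is placed in column 2, so R1C2 = 4.
Cage l needs sum 11, so R1C3 = 6.
Column 4 already has 6, which forces R1C4 = 1.
1 is placed in column 2, which forces R2C2 = 5.
3 is placed in column 3, leaving R2C3 = 1.
The 3 cells of cage f must have sum 9, so R2C4 = 3.
Row 4 already has 4; hence R4C1 = 3.
Row 5 already has 6, leaving R5C3 = 4.
3 is placed in row 6, which forces R6C1 = 4.
The full grid is 5 4 6 1 2 3 / 2 5 1 3 6 4 / 6 3 2 5 4 1 / 3 6 5 4 1 2 / 1 2 4 6 3 5 / 4 1 3 2 5 6.

2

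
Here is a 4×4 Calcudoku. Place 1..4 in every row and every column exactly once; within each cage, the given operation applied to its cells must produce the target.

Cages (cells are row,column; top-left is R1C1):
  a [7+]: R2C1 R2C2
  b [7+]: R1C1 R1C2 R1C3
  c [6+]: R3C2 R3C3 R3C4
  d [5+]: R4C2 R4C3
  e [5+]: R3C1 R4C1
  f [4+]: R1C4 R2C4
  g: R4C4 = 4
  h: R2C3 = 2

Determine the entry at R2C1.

3

Cage h is given; hence R2C3 = 2.
Cage g is a single given cell, which forces R4C4 = 4.
Cage d needs two cells with sum 5, leaving R4C2 = 2.
Cage d's pair has sum 5, so R4C3 = 3.
Cage b needs sum 7, which forces R1C1 = 2.
Cage e's pair has sum 5; hence R3C1 = 4.
The 3 cells of cage c must have sum 6, which forces R3C2 = 3.
Column 3 now contains 3; hence R3C3 = 1.
Cage c needs sum 6; hence R3C4 = 2.
Row 4 already has 3, which forces R4C1 = 1.
Cage b needs sum 7, leaving R1C2 = 1.
Column 3 already has 1; hence R1C3 = 4.
1 is placed in row 1, leaving R1C4 = 3.
Column 1 now contains 4; hence R2C1 = 3.
Column 2 already has 3; hence R2C2 = 4.
3 is placed in column 4, leaving R2C4 = 1.
Completed grid: 2 1 4 3 / 3 4 2 1 / 4 3 1 2 / 1 2 3 4.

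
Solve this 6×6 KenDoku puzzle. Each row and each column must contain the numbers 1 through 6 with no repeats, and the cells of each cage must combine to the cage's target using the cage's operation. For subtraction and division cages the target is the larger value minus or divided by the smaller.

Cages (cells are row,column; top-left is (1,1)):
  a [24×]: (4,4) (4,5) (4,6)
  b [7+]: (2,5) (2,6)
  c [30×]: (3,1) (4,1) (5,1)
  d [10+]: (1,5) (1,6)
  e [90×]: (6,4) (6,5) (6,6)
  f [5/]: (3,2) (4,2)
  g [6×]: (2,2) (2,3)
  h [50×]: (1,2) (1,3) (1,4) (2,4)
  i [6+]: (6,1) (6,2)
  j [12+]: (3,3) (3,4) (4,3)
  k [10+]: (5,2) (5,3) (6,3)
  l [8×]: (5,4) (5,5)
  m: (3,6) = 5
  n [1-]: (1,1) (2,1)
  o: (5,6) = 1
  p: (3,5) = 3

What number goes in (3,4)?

Cage h has product 50, so (2,4) = 5.
P is a freebie, leaving (3,5) = 3.
Cage m is given, leaving (3,6) = 5.
Cage o is given; hence (5,6) = 1.
Row 3 now contains 5, which forces (3,2) = 1.
The two cells of cage f must have quotient 5, so (4,2) = 5.
The 3 cells of cage e must have product 90; hence (6,5) = 5.
Column 2 already has 5, leaving (1,2) = 2.
The 4 cells of cage h must have product 50, so (1,3) = 5.
Cage h needs product 50, so (1,4) = 1.
Cage c has product 30, which forces (5,1) = 5.
Column 2 now contains 2, so (6,2) = 4.
Row 6 now contains 4; hence (6,1) = 2.
Column 1 already has 2, which forces (3,1) = 6.
Cage c needs product 30, which forces (4,1) = 1.
The 3 cells of cage j must have sum 12, so (4,3) = 6.
Row 1 needs a 3, and only (1,1) is open for it.
Column 1 already has 3; hence (2,1) = 4.
4 is placed in row 2, so (2,5) = 1.
The two cells of cage g must have product 6, so (2,2) = 3.
Row 2 now contains 1, which forces (2,3) = 2.
Cage b needs two cells with sum 7, so (2,6) = 6.
Column 3 already has 2, leaving (3,3) = 4.
Row 3 now contains 4, which forces (3,4) = 2.
Column 2 now contains 3, which forces (5,2) = 6.
Column 3 already has 4; hence (5,3) = 3.
Column 4 now contains 2, so (5,4) = 4.
Row 5 already has 4; hence (5,5) = 2.
Column 3 now contains 3, so (6,3) = 1.
Column 6 already has 6, which forces (6,6) = 3.
Cage d needs two cells with sum 10; hence (1,5) = 6.
Column 6 already has 6, so (1,6) = 4.
Column 4 now contains 4, leaving (4,4) = 3.
Column 5 now contains 2, leaving (4,5) = 4.
The 3 cells of cage a must have product 24, so (4,6) = 2.
3 is placed in row 6, so (6,4) = 6.
The full grid is 3 2 5 1 6 4 / 4 3 2 5 1 6 / 6 1 4 2 3 5 / 1 5 6 3 4 2 / 5 6 3 4 2 1 / 2 4 1 6 5 3.

2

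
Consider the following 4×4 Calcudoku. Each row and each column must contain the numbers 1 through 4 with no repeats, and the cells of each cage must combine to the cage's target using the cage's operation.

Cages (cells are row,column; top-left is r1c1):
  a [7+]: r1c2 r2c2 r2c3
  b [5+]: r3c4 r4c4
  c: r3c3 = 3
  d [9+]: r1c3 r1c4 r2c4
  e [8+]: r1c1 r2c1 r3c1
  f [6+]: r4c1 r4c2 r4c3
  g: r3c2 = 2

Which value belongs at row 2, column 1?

1

G is a freebie, which forces r3c2 = 2.
Cage c is given, which forces r3c3 = 3.
Cage a needs sum 7, so r2c3 = 2.
2 is placed in column 3, leaving r4c3 = 1.
Row 4 now contains 1, leaving r4c4 = 4.
2 is placed in column 3, so r1c3 = 4.
Cage d has sum 9, which forces r1c4 = 2.
4 is placed in column 4; hence r2c4 = 3.
4 is placed in column 4, so r3c4 = 1.
Cage f has sum 6; hence r4c1 = 2.
Row 4 now contains 1, leaving r4c2 = 3.
Cage e has sum 8, so r1c1 = 3.
Row 1 now contains 4, leaving r1c2 = 1.
Cage e needs sum 8; hence r2c1 = 1.
Cage a has sum 7, leaving r2c2 = 4.
Row 3 already has 1, which forces r3c1 = 4.
The full grid is 3 1 4 2 / 1 4 2 3 / 4 2 3 1 / 2 3 1 4.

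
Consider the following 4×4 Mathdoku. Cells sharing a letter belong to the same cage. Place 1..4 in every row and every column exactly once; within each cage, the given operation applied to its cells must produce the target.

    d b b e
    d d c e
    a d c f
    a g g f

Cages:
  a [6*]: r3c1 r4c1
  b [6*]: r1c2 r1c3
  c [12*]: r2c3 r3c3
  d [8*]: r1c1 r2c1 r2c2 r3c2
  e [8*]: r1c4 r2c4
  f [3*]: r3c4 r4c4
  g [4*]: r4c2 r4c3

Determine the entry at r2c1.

4

In row 1, 1 can only go at r1c1, so r1c1 = 1.
In row 1, 4 can only go at r1c4, so r1c4 = 4.
Column 4 already has 4; hence r2c4 = 2.
Row 2 already has 2; hence r2c1 = 4.
The 4 cells of cage d must have product 8, leaving r2c2 = 1.
4 is placed in row 2, so r2c3 = 3.
Cage d needs product 8, leaving r3c2 = 2.
Column 3 now contains 3, leaving r3c3 = 4.
Column 2 already has 1; hence r4c2 = 4.
Column 3 now contains 4; hence r4c3 = 1.
1 is placed in row 4, which forces r4c4 = 3.
2 is placed in column 2, which forces r1c2 = 3.
Column 3 now contains 3; hence r1c3 = 2.
2 is placed in row 3, which forces r3c1 = 3.
Column 4 now contains 3, which forces r3c4 = 1.
Row 4 now contains 3, which forces r4c1 = 2.
Completed grid: 1 3 2 4 / 4 1 3 2 / 3 2 4 1 / 2 4 1 3.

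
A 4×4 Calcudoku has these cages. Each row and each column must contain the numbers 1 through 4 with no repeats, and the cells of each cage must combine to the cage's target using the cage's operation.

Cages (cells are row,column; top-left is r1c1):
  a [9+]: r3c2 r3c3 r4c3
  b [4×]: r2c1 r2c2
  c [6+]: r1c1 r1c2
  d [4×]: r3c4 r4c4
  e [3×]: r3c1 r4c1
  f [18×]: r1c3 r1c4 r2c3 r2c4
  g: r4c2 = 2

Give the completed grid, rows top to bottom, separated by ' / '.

Cage g is given, so r4c2 = 2.
The two cells of cage c must have sum 6, which forces r1c1 = 2.
Column 2 already has 2, which forces r1c2 = 4.
Column 2 now contains 4, leaving r2c2 = 1.
Column 2 now contains 4, leaving r3c2 = 3.
1 is placed in row 2, so r2c1 = 4.
Row 3 now contains 3, leaving r3c1 = 1.
Cage a needs sum 9, leaving r3c3 = 2.
Row 3 now contains 1, which forces r3c4 = 4.
The two cells of cage e must have product 3; hence r4c1 = 3.
Cage a has sum 9, so r4c3 = 4.
Column 4 now contains 4; hence r4c4 = 1.
Cage f has product 18, so r1c3 = 1.
Column 4 already has 1; hence r1c4 = 3.
Column 3 already has 2, so r2c3 = 3.
Cage f needs product 18, which forces r2c4 = 2.

2 4 1 3 / 4 1 3 2 / 1 3 2 4 / 3 2 4 1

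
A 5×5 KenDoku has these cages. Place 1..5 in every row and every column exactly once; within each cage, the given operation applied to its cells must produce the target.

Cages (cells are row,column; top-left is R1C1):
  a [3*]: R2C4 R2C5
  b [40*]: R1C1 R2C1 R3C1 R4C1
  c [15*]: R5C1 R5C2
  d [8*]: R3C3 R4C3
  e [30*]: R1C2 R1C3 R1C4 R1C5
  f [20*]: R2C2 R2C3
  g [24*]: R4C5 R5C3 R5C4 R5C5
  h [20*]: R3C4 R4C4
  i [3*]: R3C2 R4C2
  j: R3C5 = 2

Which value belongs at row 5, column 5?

4

Cage j is given, which forces R3C5 = 2.
Row 3 now contains 2; hence R3C3 = 4.
Row 3 already has 4, so R3C4 = 5.
Cage d needs two cells with product 8, leaving R4C3 = 2.
Column 4 already has 5; hence R4C4 = 4.
Cage f's pair has product 20, leaving R2C2 = 4.
Column 3 already has 4, leaving R2C3 = 5.
5 is placed in row 3, so R3C1 = 1.
Row 3 now contains 1; hence R3C2 = 3.
Cage b has product 40, leaving R4C1 = 5.
3 is placed in column 2, leaving R4C2 = 1.
Row 4 now contains 1, so R4C5 = 3.
Column 1 already has 5, leaving R5C1 = 3.
3 is placed in column 2, which forces R5C2 = 5.
3 is placed in row 5; hence R5C3 = 1.
Cage g needs product 24; hence R5C4 = 2.
Cage g needs product 24, leaving R5C5 = 4.
The 4 cells of cage b must have product 40, leaving R1C1 = 4.
5 is placed in column 2; hence R1C2 = 2.
1 is placed in column 3, which forces R1C3 = 3.
The 4 cells of cage e must have product 30; hence R1C4 = 1.
Cage e needs product 30; hence R1C5 = 5.
Row 2 already has 4, so R2C1 = 2.
Cage a needs two cells with product 3, leaving R2C4 = 3.
Column 5 now contains 3; hence R2C5 = 1.
Completed grid: 4 2 3 1 5 / 2 4 5 3 1 / 1 3 4 5 2 / 5 1 2 4 3 / 3 5 1 2 4.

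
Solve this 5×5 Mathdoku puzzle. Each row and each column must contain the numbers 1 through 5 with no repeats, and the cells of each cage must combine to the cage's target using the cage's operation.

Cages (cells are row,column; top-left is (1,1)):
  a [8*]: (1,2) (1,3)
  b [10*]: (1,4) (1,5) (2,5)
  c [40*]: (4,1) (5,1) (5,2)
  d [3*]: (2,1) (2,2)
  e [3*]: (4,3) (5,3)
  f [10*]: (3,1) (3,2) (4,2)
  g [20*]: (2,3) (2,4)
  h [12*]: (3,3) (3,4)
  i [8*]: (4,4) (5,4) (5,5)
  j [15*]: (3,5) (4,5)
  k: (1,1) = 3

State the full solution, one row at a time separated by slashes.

3 4 2 5 1 / 1 3 5 4 2 / 2 1 4 3 5 / 4 5 1 2 3 / 5 2 3 1 4

Cage k is given, which forces (1,1) = 3.
3 is placed in column 1, so (2,1) = 1.
Row 2 now contains 1, so (2,2) = 3.
In row 2, 2 can only go at (2,5), so (2,5) = 2.
In row 3, 1 can only go at (3,2), so (3,2) = 1.
In row 3, 2 can only go at (3,1), so (3,1) = 2.
The 3 cells of cage f must have product 10; hence (4,2) = 5.
Row 4 now contains 5; hence (4,5) = 3.
The 3 cells of cage c must have product 40; hence (5,2) = 2.
Column 2 already has 2, so (1,2) = 4.
Cage a's pair has product 8; hence (1,3) = 2.
Column 5 already has 3, which forces (3,5) = 5.
Row 4 now contains 5; hence (4,1) = 4.
3 is placed in row 4, leaving (4,3) = 1.
Cage i needs product 8; hence (4,4) = 2.
Cage c needs product 40, so (5,1) = 5.
Cage e's pair has product 3, so (5,3) = 3.
Cage b needs product 10, so (1,4) = 5.
5 is placed in column 5, so (1,5) = 1.
5 is placed in column 4, so (2,4) = 4.
Column 3 already has 3, so (3,3) = 4.
The two cells of cage h must have product 12, leaving (3,4) = 3.
4 is placed in column 4; hence (5,4) = 1.
Column 5 already has 1, leaving (5,5) = 4.
Row 2 already has 4, so (2,3) = 5.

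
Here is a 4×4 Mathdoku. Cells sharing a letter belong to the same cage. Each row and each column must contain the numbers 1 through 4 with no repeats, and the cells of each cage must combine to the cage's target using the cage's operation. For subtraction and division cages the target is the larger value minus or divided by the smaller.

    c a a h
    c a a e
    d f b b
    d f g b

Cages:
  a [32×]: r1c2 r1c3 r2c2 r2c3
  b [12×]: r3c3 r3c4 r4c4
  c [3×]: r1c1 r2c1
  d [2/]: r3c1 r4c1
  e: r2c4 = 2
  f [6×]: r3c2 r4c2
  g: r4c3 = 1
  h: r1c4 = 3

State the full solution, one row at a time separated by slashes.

Cage h is given, so r1c4 = 3.
Cage e is a single given cell, leaving r2c4 = 2.
Cage g is a single given cell, which forces r4c3 = 1.
Row 4 now contains 1, so r4c4 = 4.
3 is placed in row 1, so r1c1 = 1.
The 4 cells of cage a must have product 32, leaving r1c2 = 4.
Cage a has product 32; hence r1c3 = 2.
Cage c's pair has product 3, which forces r2c1 = 3.
The 4 cells of cage a must have product 32, leaving r2c2 = 1.
Column 3 already has 1, which forces r2c3 = 4.
Column 1 now contains 1, so r3c1 = 4.
The 3 cells of cage b must have product 12; hence r3c3 = 3.
Column 4 already has 4, leaving r3c4 = 1.
Row 4 now contains 4, which forces r4c1 = 2.
Row 4 now contains 2, leaving r4c2 = 3.
3 is placed in row 3, leaving r3c2 = 2.

1 4 2 3 / 3 1 4 2 / 4 2 3 1 / 2 3 1 4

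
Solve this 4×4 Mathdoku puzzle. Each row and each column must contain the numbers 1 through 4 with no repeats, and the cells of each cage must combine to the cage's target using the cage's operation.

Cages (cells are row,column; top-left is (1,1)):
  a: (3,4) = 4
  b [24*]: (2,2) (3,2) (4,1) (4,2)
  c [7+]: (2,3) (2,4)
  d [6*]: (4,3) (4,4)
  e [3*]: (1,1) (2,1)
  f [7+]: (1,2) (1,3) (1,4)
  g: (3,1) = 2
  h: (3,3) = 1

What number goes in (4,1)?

4

Cage g is a single given cell, leaving (3,1) = 2.
H is a freebie, leaving (3,3) = 1.
A is a freebie, leaving (3,4) = 4.
The two cells of cage c must have sum 7, leaving (2,3) = 4.
Column 4 already has 4, leaving (2,4) = 3.
Row 3 already has 4, which forces (3,2) = 3.
3 is placed in column 4, which forces (4,4) = 2.
Cage e's pair has product 3, leaving (1,1) = 3.
Cage f has sum 7, which forces (1,2) = 4.
Column 3 now contains 4, leaving (1,3) = 2.
2 is placed in column 4, so (1,4) = 1.
3 is placed in row 2, leaving (2,1) = 1.
The 4 cells of cage b must have product 24, which forces (2,2) = 2.
Column 1 now contains 1, which forces (4,1) = 4.
4 is placed in column 2, which forces (4,2) = 1.
Row 4 already has 2, leaving (4,3) = 3.
Filled in: 3 4 2 1 / 1 2 4 3 / 2 3 1 4 / 4 1 3 2.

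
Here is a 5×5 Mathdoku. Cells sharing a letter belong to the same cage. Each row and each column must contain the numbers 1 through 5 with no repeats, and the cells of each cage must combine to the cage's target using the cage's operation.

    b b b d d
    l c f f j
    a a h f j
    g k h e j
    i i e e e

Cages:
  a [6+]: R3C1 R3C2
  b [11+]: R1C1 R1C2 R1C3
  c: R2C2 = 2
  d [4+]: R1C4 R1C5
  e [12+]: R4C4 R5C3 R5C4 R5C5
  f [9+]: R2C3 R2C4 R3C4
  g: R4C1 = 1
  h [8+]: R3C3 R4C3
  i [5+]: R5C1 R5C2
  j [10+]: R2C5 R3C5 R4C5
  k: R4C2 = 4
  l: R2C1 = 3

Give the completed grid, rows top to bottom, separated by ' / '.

4 5 2 3 1 / 3 2 4 1 5 / 5 1 3 4 2 / 1 4 5 2 3 / 2 3 1 5 4

Cage l is a single given cell, leaving R2C1 = 3.
C is a freebie; hence R2C2 = 2.
Cage g is given, leaving R4C1 = 1.
Cage k is a single given cell, so R4C2 = 4.
Column 2 already has 4, which forces R1C2 = 5.
The two cells of cage a must have sum 6, leaving R3C1 = 5.
Cage a needs two cells with sum 6, which forces R3C2 = 1.
Row 3 now contains 5, which forces R3C3 = 3.
3 is placed in row 3, which forces R3C4 = 4.
4 is placed in row 3, leaving R3C5 = 2.
Column 3 already has 3, which forces R4C3 = 5.
Row 4 already has 5; hence R4C5 = 3.
1 is placed in column 2, which forces R5C2 = 3.
Cage d needs two cells with sum 4, so R1C4 = 3.
Column 5 already has 3, leaving R1C5 = 1.
Cage f has sum 9; hence R2C3 = 4.
Cage f has sum 9, which forces R2C4 = 1.
The 3 cells of cage j must have sum 10; hence R2C5 = 5.
Row 4 already has 3, which forces R4C4 = 2.
Cage i needs two cells with sum 5, which forces R5C1 = 2.
Column 3 already has 4; hence R5C3 = 1.
Column 4 now contains 1, which forces R5C4 = 5.
5 is placed in column 5, leaving R5C5 = 4.
2 is placed in column 1, so R1C1 = 4.
Column 3 already has 4, leaving R1C3 = 2.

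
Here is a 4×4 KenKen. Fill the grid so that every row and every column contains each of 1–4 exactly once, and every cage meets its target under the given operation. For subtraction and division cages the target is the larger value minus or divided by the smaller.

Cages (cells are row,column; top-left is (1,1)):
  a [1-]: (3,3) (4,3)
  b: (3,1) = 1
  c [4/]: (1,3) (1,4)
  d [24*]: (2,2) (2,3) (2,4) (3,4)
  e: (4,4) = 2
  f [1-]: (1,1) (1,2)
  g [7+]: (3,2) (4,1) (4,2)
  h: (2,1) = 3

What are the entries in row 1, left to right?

2 3 1 4

Cage h is a single given cell; hence (2,1) = 3.
Cage b is given; hence (3,1) = 1.
Cage e is given, so (4,4) = 2.
Cage g needs sum 7, which forces (3,2) = 2.
The 4 cells of cage d must have product 24, so (3,4) = 3.
Row 4 now contains 2, leaving (4,1) = 4.
Cage g has sum 7, which forces (4,2) = 1.
Row 4 now contains 1, which forces (4,3) = 3.
Column 1 now contains 4, which forces (1,1) = 2.
Column 2 already has 1; hence (1,2) = 3.
Column 2 already has 1; hence (2,2) = 4.
Cage d has product 24, so (2,3) = 2.
The 4 cells of cage d must have product 24, which forces (2,4) = 1.
3 is placed in row 3, which forces (3,3) = 4.
4 is placed in column 3, leaving (1,3) = 1.
1 is placed in column 4, so (1,4) = 4.
The full grid is 2 3 1 4 / 3 4 2 1 / 1 2 4 3 / 4 1 3 2.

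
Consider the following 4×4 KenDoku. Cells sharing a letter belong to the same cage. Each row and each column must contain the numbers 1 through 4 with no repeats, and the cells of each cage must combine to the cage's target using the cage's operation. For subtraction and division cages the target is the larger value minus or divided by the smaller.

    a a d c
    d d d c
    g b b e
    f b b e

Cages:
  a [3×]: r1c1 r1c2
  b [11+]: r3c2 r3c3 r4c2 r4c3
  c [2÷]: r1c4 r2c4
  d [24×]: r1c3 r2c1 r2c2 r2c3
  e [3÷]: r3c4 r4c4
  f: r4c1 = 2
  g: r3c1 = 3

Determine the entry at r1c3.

Cage g is a single given cell, leaving r3c1 = 3.
Row 3 now contains 3, which forces r3c4 = 1.
Cage f is given, leaving r4c1 = 2.
1 is placed in column 4, leaving r4c4 = 3.
Column 1 now contains 3, so r1c1 = 1.
The two cells of cage a must have product 3, so r1c2 = 3.
Column 1 already has 1, so r2c1 = 4.
Row 2 already has 4; hence r2c4 = 2.
The 4 cells of cage d must have product 24, so r1c3 = 2.
2 is placed in column 4, leaving r1c4 = 4.
Row 2 now contains 2; hence r2c2 = 1.
The 4 cells of cage d must have product 24, which forces r2c3 = 3.
2 is placed in column 3, which forces r3c3 = 4.
Column 2 already has 1, so r4c2 = 4.
4 is placed in column 3, so r4c3 = 1.
4 is placed in row 3, leaving r3c2 = 2.
Completed grid: 1 3 2 4 / 4 1 3 2 / 3 2 4 1 / 2 4 1 3.

2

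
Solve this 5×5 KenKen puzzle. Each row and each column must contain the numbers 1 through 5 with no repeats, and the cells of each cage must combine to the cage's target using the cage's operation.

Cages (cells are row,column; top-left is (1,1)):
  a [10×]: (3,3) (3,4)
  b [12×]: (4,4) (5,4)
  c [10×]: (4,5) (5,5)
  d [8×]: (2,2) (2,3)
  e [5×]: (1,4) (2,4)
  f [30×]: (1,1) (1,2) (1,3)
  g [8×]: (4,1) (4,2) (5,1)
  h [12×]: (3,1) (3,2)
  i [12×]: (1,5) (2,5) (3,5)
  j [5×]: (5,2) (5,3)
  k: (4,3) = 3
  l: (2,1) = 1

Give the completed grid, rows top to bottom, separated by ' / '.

L is a freebie, which forces (2,1) = 1.
1 is placed in row 2; hence (2,4) = 5.
5 is placed in column 4, so (3,4) = 2.
K is a freebie, leaving (4,3) = 3.
Row 4 already has 3, which forces (4,4) = 4.
Column 4 already has 4; hence (5,4) = 3.
5 is placed in column 4, so (1,4) = 1.
2 is placed in row 3, which forces (3,3) = 5.
4 is placed in row 4, so (4,1) = 2.
Cage g needs product 8, leaving (4,2) = 1.
Row 4 already has 2, which forces (4,5) = 5.
Cage g has product 8; hence (5,1) = 4.
Column 2 now contains 1, so (5,2) = 5.
Column 3 already has 5, leaving (5,3) = 1.
Column 5 already has 5, so (5,5) = 2.
Cage f has product 30; hence (1,1) = 5.
Cage f has product 30, so (1,2) = 3.
Column 3 already has 5, leaving (1,3) = 2.
Row 1 already has 3, which forces (1,5) = 4.
Column 3 now contains 2, leaving (2,3) = 4.
4 is placed in column 5, so (2,5) = 3.
Column 1 now contains 4, which forces (3,1) = 3.
Cage h's pair has product 12, so (3,2) = 4.
Cage i has product 12, so (3,5) = 1.
Row 2 already has 4, which forces (2,2) = 2.

5 3 2 1 4 / 1 2 4 5 3 / 3 4 5 2 1 / 2 1 3 4 5 / 4 5 1 3 2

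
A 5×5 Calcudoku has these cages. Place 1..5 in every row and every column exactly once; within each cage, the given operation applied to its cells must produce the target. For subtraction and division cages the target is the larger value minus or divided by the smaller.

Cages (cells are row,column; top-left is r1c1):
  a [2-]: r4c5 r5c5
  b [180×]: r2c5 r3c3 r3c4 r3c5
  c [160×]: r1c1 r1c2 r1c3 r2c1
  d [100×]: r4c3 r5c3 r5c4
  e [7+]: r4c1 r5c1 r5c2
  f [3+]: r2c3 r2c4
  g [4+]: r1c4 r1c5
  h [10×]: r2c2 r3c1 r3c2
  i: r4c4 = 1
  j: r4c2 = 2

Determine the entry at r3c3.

The 4 cells of cage c must have product 160; hence r2c1 = 4.
Cage b needs product 180, which forces r2c5 = 3.
Cage j is given, so r4c2 = 2.
Cage d has product 100; hence r4c3 = 5.
Cage i is a single given cell, leaving r4c4 = 1.
Row 4 now contains 1, leaving r4c5 = 4.
Cage d needs product 100, leaving r5c3 = 4.
The 3 cells of cage d must have product 100; hence r5c4 = 5.
Cage c has product 160, so r1c1 = 5.
Cage c needs product 160, so r1c2 = 4.
Column 3 now contains 4, which forces r1c3 = 2.
1 is placed in column 4, which forces r1c4 = 3.
Column 5 already has 3, so r1c5 = 1.
Cage f needs two cells with sum 3, which forces r2c3 = 1.
1 is placed in column 4; hence r2c4 = 2.
Cage h needs product 10; hence r3c1 = 2.
Column 3 now contains 4, which forces r3c3 = 3.
The 4 cells of cage b must have product 180, so r3c4 = 4.
Column 5 already has 4; hence r3c5 = 5.
Row 4 now contains 1, leaving r4c1 = 3.
Cage e has sum 7, so r5c1 = 1.
Cage e has sum 7; hence r5c2 = 3.
Cage a needs two cells with difference 2, which forces r5c5 = 2.
1 is placed in row 2; hence r2c2 = 5.
Row 3 now contains 5, leaving r3c2 = 1.
Filled in: 5 4 2 3 1 / 4 5 1 2 3 / 2 1 3 4 5 / 3 2 5 1 4 / 1 3 4 5 2.

3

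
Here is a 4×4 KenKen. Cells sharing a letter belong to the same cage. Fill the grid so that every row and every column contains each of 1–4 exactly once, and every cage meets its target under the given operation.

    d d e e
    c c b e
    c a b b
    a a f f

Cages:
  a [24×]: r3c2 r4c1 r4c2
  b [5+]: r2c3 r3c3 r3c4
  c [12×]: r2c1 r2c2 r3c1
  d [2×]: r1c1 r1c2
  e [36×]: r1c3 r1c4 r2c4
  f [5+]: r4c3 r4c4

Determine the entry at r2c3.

2

Cage e has product 36, leaving r1c3 = 3.
Cage e needs product 36, leaving r1c4 = 4.
Cage e needs product 36, which forces r2c4 = 3.
Column 3 now contains 3, which forces r3c3 = 1.
1 is placed in row 3; hence r3c4 = 2.
Column 4 now contains 2, leaving r4c4 = 1.
1 is placed in column 3; hence r2c3 = 2.
Cage c has product 12, leaving r3c1 = 3.
Row 3 now contains 3; hence r3c2 = 4.
The two cells of cage f must have sum 5; hence r4c3 = 4.
The 3 cells of cage c must have product 12, which forces r2c1 = 4.
Column 2 now contains 4; hence r2c2 = 1.
Row 4 now contains 4; hence r4c1 = 2.
Cage a has product 24, leaving r4c2 = 3.
2 is placed in column 1, so r1c1 = 1.
Column 2 now contains 1, so r1c2 = 2.
Filled in: 1 2 3 4 / 4 1 2 3 / 3 4 1 2 / 2 3 4 1.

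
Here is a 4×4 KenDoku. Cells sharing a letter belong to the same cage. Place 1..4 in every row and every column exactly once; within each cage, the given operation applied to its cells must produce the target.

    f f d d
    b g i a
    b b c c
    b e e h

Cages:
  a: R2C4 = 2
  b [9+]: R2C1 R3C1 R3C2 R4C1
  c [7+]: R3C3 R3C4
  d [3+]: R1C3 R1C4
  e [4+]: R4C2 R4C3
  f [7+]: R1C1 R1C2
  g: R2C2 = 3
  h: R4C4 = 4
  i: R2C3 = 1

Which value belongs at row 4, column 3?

3

Cage g is given; hence R2C2 = 3.
Cage i is a single given cell, which forces R2C3 = 1.
Cage a is a single given cell, which forces R2C4 = 2.
Column 2 already has 3, which forces R4C2 = 1.
Column 3 now contains 1, which forces R4C3 = 3.
Cage h is given, which forces R4C4 = 4.
Cage f's pair has sum 7, so R1C1 = 3.
Column 2 already has 3, so R1C2 = 4.
Column 3 now contains 1, which forces R1C3 = 2.
Column 4 now contains 2, so R1C4 = 1.
2 is placed in row 2, which forces R2C1 = 4.
The 4 cells of cage b must have sum 9, so R3C1 = 1.
Column 2 already has 1; hence R3C2 = 2.
Column 3 now contains 3, leaving R3C3 = 4.
4 is placed in column 4; hence R3C4 = 3.
4 is placed in row 4, so R4C1 = 2.
Filled in: 3 4 2 1 / 4 3 1 2 / 1 2 4 3 / 2 1 3 4.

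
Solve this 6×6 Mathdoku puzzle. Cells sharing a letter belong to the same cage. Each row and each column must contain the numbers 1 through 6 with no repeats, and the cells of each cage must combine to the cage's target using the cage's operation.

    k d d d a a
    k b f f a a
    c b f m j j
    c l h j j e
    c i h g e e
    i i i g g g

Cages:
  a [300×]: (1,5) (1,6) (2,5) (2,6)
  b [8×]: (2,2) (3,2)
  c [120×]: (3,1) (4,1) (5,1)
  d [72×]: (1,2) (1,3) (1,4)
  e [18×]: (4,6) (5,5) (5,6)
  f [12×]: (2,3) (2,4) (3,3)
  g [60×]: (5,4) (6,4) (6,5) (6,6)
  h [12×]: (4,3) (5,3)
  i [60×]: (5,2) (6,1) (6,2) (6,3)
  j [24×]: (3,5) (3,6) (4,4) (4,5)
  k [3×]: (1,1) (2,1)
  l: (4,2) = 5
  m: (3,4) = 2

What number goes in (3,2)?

4

Cage m is given, so (3,4) = 2.
L is a freebie, which forces (4,2) = 5.
The two cells of cage b must have product 8, which forces (2,2) = 2.
Row 3 now contains 2, so (3,2) = 4.
In row 1, 1 can only go at (1,1), so (1,1) = 1.
Column 1 now contains 1, so (2,1) = 3.
Cage f needs product 12, leaving (3,3) = 3.
The only place for 5 in row 3 is (3,1).
Cage i has product 60, so (6,3) = 5.
Cage g has product 60, so (5,4) = 5.
In row 4, 2 can only go at (4,3), so (4,3) = 2.
Column 3 already has 2, leaving (5,3) = 6.
6 is placed in column 3, leaving (1,3) = 4.
Column 3 now contains 4, which forces (2,3) = 1.
Row 2 already has 1, which forces (2,4) = 4.
The 3 cells of cage c must have product 120, which forces (4,1) = 6.
4 is placed in column 4; hence (4,4) = 1.
1 is placed in row 4, so (4,5) = 4.
Row 4 already has 6, leaving (4,6) = 3.
6 is placed in row 5, so (5,1) = 4.
4 is placed in column 1, which forces (6,1) = 2.
Cage i has product 60, which forces (5,2) = 1.
The 3 cells of cage e must have product 18; hence (5,5) = 3.
The 3 cells of cage e must have product 18, so (5,6) = 2.
The 4 cells of cage i must have product 60, leaving (6,2) = 6.
Cage g needs product 60, leaving (6,4) = 3.
Cage g needs product 60, which forces (6,5) = 1.
Cage g needs product 60, leaving (6,6) = 4.
Column 2 already has 6, leaving (1,2) = 3.
3 is placed in column 4, which forces (1,4) = 6.
The 4 cells of cage a must have product 300, leaving (1,5) = 2.
Column 6 already has 2, so (1,6) = 5.
Cage a has product 300, so (2,5) = 5.
The 4 cells of cage a must have product 300, so (2,6) = 6.
Column 5 already has 1; hence (3,5) = 6.
The 4 cells of cage j must have product 24; hence (3,6) = 1.
Filled in: 1 3 4 6 2 5 / 3 2 1 4 5 6 / 5 4 3 2 6 1 / 6 5 2 1 4 3 / 4 1 6 5 3 2 / 2 6 5 3 1 4.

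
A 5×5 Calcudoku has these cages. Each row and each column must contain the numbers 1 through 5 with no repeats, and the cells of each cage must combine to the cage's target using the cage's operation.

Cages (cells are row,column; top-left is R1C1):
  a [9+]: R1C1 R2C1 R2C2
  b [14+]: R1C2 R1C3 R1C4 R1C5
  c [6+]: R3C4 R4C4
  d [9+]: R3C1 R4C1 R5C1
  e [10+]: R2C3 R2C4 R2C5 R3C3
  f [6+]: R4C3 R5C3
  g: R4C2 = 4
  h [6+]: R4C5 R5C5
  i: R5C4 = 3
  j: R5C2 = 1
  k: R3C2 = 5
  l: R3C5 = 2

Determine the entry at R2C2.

Cage k is given, which forces R3C2 = 5.
Cage l is a single given cell, which forces R3C5 = 2.
G is a freebie, which forces R4C2 = 4.
Cage j is given, leaving R5C2 = 1.
I is a freebie, so R5C4 = 3.
Cage h's pair has sum 6, so R4C5 = 1.
Cage h's pair has sum 6, so R5C5 = 5.
Row 4 already has 1, leaving R4C3 = 2.
Row 4 now contains 2; hence R4C4 = 5.
5 is placed in row 5; hence R5C3 = 4.
Cage b needs sum 14; hence R1C3 = 5.
Cage d needs sum 9, so R3C1 = 4.
The two cells of cage c must have sum 6, so R3C4 = 1.
Row 4 now contains 2, leaving R4C1 = 3.
Row 5 already has 4, so R5C1 = 2.
Column 1 already has 2, so R1C1 = 1.
Cage a has sum 9, which forces R2C1 = 5.
Cage a needs sum 9, which forces R2C2 = 3.
The 4 cells of cage e must have sum 10, so R2C3 = 1.
Column 4 now contains 1, which forces R2C4 = 2.
Cage e has sum 10, leaving R2C5 = 4.
Row 3 already has 1, leaving R3C3 = 3.
Column 2 now contains 3, which forces R1C2 = 2.
Column 4 now contains 2, leaving R1C4 = 4.
Column 5 already has 4, which forces R1C5 = 3.
Filled in: 1 2 5 4 3 / 5 3 1 2 4 / 4 5 3 1 2 / 3 4 2 5 1 / 2 1 4 3 5.

3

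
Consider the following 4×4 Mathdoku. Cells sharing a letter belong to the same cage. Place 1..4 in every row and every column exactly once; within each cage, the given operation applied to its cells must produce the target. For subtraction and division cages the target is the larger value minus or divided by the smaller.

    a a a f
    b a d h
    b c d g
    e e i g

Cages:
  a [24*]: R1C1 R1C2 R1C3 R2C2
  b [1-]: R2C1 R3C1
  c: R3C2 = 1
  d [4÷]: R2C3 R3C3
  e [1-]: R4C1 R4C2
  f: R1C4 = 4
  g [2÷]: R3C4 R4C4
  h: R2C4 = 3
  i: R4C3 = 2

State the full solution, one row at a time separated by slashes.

Cage f is given, so R1C4 = 4.
Cage h is a single given cell; hence R2C4 = 3.
Cage c is given, which forces R3C2 = 1.
Row 3 now contains 1, so R3C3 = 4.
Row 3 now contains 1, which forces R3C4 = 2.
Cage i is given; hence R4C3 = 2.
Column 4 now contains 2, which forces R4C4 = 1.
The 4 cells of cage a must have product 24; hence R2C2 = 4.
Column 3 already has 4, which forces R2C3 = 1.
Row 3 now contains 2, so R3C1 = 3.
3 is placed in column 1, which forces R4C1 = 4.
Column 2 already has 4, leaving R4C2 = 3.
The 4 cells of cage a must have product 24, so R1C1 = 1.
Column 2 already has 3, so R1C2 = 2.
Column 3 already has 1, leaving R1C3 = 3.
4 is placed in row 2, leaving R2C1 = 2.

1 2 3 4 / 2 4 1 3 / 3 1 4 2 / 4 3 2 1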